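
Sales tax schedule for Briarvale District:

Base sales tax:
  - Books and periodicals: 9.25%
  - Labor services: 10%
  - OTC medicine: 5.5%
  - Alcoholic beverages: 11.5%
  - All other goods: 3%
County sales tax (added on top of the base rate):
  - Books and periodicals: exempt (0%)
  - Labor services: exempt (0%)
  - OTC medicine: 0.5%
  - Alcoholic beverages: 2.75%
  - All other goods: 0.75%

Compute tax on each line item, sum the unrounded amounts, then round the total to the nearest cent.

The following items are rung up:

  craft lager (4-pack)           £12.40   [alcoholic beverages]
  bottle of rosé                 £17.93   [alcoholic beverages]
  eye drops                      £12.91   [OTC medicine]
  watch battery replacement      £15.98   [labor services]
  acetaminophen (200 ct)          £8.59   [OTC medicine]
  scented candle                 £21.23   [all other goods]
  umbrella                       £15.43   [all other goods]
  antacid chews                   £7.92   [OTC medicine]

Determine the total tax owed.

Craft lager (4-pack) £12.40: alcoholic beverages → 11.5% + 2.75% county = 14.25% → £1.767
Bottle of rosé £17.93: alcoholic beverages → 11.5% + 2.75% county = 14.25% → £2.555025
Eye drops £12.91: OTC medicine → 5.5% + 0.5% county = 6% → £0.7746
Watch battery replacement £15.98: labor services → 10% + 0% county = 10% → £1.598
Acetaminophen (200 ct) £8.59: OTC medicine → 5.5% + 0.5% county = 6% → £0.5154
Scented candle £21.23: all other goods → 3% + 0.75% county = 3.75% → £0.796125
Umbrella £15.43: all other goods → 3% + 0.75% county = 3.75% → £0.578625
Antacid chews £7.92: OTC medicine → 5.5% + 0.5% county = 6% → £0.4752
Unrounded tax sum = £9.059975 → £9.06

£9.06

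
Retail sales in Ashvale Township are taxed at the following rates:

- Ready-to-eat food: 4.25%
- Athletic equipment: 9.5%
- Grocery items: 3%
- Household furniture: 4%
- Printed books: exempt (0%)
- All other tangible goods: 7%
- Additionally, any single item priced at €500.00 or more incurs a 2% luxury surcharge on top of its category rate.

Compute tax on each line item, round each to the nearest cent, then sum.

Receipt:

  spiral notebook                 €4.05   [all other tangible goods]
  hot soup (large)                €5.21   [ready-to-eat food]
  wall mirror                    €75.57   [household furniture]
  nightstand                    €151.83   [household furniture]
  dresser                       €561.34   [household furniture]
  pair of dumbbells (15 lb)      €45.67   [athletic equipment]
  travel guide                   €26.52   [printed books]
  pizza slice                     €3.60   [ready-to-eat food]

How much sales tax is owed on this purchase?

Spiral notebook €4.05: all other tangible goods → 7% → €0.28
Hot soup (large) €5.21: ready-to-eat food → 4.25% → €0.22
Wall mirror €75.57: household furniture → 4% → €3.02
Nightstand €151.83: household furniture → 4% → €6.07
Dresser €561.34: household furniture → 4% + 2% surcharge = 6% → €33.68
Pair of dumbbells (15 lb) €45.67: athletic equipment → 9.5% → €4.34
Travel guide €26.52: printed books → 0% → €0.00
Pizza slice €3.60: ready-to-eat food → 4.25% → €0.15
Total tax = €0.28 + €0.22 + €3.02 + €6.07 + €33.68 + €4.34 + €0.15 = €47.76

€47.76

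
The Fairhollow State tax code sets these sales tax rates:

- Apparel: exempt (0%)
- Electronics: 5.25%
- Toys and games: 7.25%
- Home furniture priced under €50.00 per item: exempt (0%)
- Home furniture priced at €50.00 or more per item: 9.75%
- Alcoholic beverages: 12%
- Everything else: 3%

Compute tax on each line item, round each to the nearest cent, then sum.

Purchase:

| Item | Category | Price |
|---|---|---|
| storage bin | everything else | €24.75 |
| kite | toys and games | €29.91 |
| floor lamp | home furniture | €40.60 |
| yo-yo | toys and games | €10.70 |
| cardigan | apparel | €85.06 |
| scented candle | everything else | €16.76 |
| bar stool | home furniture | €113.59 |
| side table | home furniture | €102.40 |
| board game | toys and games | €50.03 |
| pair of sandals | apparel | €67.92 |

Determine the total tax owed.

Storage bin €24.75: everything else → 3% → €0.74
Kite €29.91: toys and games → 7.25% → €2.17
Floor lamp €40.60: home furniture, under €50.00 → 0% → €0.00
Yo-yo €10.70: toys and games → 7.25% → €0.78
Cardigan €85.06: apparel → 0% → €0.00
Scented candle €16.76: everything else → 3% → €0.50
Bar stool €113.59: home furniture, €50.00 or more → 9.75% → €11.08
Side table €102.40: home furniture, €50.00 or more → 9.75% → €9.98
Board game €50.03: toys and games → 7.25% → €3.63
Pair of sandals €67.92: apparel → 0% → €0.00
Total tax = €0.74 + €2.17 + €0.78 + €0.50 + €11.08 + €9.98 + €3.63 = €28.88

€28.88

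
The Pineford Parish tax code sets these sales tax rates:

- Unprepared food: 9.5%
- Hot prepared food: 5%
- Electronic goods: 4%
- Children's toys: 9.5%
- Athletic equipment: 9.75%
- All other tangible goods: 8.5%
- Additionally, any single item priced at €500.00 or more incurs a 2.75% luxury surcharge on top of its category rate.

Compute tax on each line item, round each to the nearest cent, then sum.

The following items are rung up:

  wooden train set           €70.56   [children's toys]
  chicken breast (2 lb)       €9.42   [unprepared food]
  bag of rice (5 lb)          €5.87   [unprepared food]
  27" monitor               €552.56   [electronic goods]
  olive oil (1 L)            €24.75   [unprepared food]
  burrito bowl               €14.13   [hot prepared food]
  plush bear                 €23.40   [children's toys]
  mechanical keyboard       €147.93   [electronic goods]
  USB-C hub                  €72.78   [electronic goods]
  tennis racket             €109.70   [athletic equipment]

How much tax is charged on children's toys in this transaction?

Wooden train set €70.56: children's toys → 9.5% → €6.70
Plush bear €23.40: children's toys → 9.5% → €2.22
Tax on children's toys = €6.70 + €2.22 = €8.92

€8.92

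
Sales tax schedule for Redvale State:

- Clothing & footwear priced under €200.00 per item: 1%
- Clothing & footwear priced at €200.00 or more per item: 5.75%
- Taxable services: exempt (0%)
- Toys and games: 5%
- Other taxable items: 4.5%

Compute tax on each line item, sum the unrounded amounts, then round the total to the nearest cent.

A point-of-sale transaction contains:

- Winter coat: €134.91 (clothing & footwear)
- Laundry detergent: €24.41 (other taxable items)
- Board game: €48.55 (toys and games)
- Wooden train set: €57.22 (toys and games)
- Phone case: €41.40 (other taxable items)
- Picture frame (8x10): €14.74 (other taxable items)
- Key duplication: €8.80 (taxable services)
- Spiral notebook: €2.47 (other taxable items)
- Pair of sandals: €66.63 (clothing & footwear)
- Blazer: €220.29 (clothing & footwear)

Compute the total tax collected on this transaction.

Winter coat €134.91: clothing & footwear, under €200.00 → 1% → €1.3491
Laundry detergent €24.41: other taxable items → 4.5% → €1.09845
Board game €48.55: toys and games → 5% → €2.4275
Wooden train set €57.22: toys and games → 5% → €2.861
Phone case €41.40: other taxable items → 4.5% → €1.863
Picture frame (8x10) €14.74: other taxable items → 4.5% → €0.6633
Key duplication €8.80: taxable services → 0% → €0.00
Spiral notebook €2.47: other taxable items → 4.5% → €0.11115
Pair of sandals €66.63: clothing & footwear, under €200.00 → 1% → €0.6663
Blazer €220.29: clothing & footwear, €200.00 or more → 5.75% → €12.666675
Unrounded tax sum = €23.706475 → €23.71

€23.71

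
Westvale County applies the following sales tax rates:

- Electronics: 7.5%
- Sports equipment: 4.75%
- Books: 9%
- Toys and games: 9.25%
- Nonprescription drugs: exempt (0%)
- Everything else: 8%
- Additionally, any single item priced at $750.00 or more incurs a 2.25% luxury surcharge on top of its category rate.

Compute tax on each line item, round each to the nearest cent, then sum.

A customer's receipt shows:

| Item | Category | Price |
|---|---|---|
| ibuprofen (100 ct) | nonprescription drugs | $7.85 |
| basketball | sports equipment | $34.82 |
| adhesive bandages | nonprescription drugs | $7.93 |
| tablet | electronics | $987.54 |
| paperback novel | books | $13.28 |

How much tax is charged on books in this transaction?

$1.20

Paperback novel $13.28: books → 9% → $1.20
Tax on books = $1.20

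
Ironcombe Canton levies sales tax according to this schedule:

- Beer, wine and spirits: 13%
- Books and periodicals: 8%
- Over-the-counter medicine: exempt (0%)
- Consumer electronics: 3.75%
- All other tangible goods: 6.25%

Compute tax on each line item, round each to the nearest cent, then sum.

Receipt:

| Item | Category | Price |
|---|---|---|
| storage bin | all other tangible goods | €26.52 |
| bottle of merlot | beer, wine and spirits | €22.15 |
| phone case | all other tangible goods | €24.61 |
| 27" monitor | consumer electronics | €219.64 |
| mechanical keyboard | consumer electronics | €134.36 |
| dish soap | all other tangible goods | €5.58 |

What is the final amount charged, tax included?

€452.57

Storage bin €26.52: all other tangible goods → 6.25% → €1.66
Bottle of merlot €22.15: beer, wine and spirits → 13% → €2.88
Phone case €24.61: all other tangible goods → 6.25% → €1.54
27" monitor €219.64: consumer electronics → 3.75% → €8.24
Mechanical keyboard €134.36: consumer electronics → 3.75% → €5.04
Dish soap €5.58: all other tangible goods → 6.25% → €0.35
Subtotal = €432.86; tax = €19.71; total due = €452.57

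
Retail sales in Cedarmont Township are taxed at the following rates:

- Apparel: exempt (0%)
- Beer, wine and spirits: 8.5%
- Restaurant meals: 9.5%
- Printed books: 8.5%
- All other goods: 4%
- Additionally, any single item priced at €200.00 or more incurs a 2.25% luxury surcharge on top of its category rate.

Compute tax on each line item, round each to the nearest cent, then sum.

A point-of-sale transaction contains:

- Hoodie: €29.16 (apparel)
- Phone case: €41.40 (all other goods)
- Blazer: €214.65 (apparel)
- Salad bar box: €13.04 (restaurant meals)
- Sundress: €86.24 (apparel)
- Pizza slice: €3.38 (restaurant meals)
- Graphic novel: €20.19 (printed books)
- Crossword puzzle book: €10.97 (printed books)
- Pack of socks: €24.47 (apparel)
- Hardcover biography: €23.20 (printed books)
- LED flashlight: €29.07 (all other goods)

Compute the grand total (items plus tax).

Hoodie €29.16: apparel → 0% → €0.00
Phone case €41.40: all other goods → 4% → €1.66
Blazer €214.65: apparel → 0% + 2.25% surcharge = 2.25% → €4.83
Salad bar box €13.04: restaurant meals → 9.5% → €1.24
Sundress €86.24: apparel → 0% → €0.00
Pizza slice €3.38: restaurant meals → 9.5% → €0.32
Graphic novel €20.19: printed books → 8.5% → €1.72
Crossword puzzle book €10.97: printed books → 8.5% → €0.93
Pack of socks €24.47: apparel → 0% → €0.00
Hardcover biography €23.20: printed books → 8.5% → €1.97
LED flashlight €29.07: all other goods → 4% → €1.16
Subtotal = €495.77; tax = €13.83; total due = €509.60

€509.60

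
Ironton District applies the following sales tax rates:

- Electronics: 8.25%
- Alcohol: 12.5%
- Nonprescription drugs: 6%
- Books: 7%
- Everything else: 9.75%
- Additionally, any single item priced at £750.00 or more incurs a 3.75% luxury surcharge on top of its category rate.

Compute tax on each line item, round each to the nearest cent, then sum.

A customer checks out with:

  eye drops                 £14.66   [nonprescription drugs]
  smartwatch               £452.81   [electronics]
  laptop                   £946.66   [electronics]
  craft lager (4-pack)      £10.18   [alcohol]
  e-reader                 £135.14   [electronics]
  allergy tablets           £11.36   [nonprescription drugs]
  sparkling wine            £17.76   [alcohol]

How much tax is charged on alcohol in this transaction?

Craft lager (4-pack) £10.18: alcohol → 12.5% → £1.27
Sparkling wine £17.76: alcohol → 12.5% → £2.22
Tax on alcohol = £1.27 + £2.22 = £3.49

£3.49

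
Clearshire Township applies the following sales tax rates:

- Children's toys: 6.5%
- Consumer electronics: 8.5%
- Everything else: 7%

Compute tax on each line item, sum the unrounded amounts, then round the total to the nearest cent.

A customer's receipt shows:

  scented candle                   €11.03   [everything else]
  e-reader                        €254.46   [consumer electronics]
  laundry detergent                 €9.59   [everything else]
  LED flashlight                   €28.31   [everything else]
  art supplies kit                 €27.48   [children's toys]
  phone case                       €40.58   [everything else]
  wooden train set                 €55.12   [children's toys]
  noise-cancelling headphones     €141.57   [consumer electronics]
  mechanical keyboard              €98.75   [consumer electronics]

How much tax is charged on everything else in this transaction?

Scented candle €11.03: everything else → 7% → €0.7721
Laundry detergent €9.59: everything else → 7% → €0.6713
LED flashlight €28.31: everything else → 7% → €1.9817
Phone case €40.58: everything else → 7% → €2.8406
Tax on everything else: unrounded sum = €6.2657 → €6.27

€6.27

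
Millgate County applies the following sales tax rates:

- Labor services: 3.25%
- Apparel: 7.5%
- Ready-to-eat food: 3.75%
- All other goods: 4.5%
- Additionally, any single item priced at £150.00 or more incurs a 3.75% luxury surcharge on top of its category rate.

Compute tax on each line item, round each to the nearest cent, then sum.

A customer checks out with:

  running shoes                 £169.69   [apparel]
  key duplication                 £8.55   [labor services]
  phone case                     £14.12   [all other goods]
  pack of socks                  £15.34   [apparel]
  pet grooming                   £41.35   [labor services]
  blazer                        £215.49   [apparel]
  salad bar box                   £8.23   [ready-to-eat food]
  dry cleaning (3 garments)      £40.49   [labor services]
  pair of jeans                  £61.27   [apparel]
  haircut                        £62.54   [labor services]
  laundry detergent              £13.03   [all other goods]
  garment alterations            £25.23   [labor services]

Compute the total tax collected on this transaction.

£56.41

Running shoes £169.69: apparel → 7.5% + 3.75% surcharge = 11.25% → £19.09
Key duplication £8.55: labor services → 3.25% → £0.28
Phone case £14.12: all other goods → 4.5% → £0.64
Pack of socks £15.34: apparel → 7.5% → £1.15
Pet grooming £41.35: labor services → 3.25% → £1.34
Blazer £215.49: apparel → 7.5% + 3.75% surcharge = 11.25% → £24.24
Salad bar box £8.23: ready-to-eat food → 3.75% → £0.31
Dry cleaning (3 garments) £40.49: labor services → 3.25% → £1.32
Pair of jeans £61.27: apparel → 7.5% → £4.60
Haircut £62.54: labor services → 3.25% → £2.03
Laundry detergent £13.03: all other goods → 4.5% → £0.59
Garment alterations £25.23: labor services → 3.25% → £0.82
Total tax = £19.09 + £0.28 + £0.64 + £1.15 + £1.34 + £24.24 + £0.31 + £1.32 + £4.60 + £2.03 + £0.59 + £0.82 = £56.41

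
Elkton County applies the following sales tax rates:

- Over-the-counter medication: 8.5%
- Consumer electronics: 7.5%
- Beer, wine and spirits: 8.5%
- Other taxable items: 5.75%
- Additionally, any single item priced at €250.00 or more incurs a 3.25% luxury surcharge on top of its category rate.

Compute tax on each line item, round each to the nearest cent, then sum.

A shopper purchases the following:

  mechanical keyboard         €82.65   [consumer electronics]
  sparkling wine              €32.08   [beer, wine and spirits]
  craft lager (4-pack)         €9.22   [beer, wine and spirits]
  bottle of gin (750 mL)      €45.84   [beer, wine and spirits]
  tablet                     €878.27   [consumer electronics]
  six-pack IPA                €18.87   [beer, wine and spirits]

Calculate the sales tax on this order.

Mechanical keyboard €82.65: consumer electronics → 7.5% → €6.20
Sparkling wine €32.08: beer, wine and spirits → 8.5% → €2.73
Craft lager (4-pack) €9.22: beer, wine and spirits → 8.5% → €0.78
Bottle of gin (750 mL) €45.84: beer, wine and spirits → 8.5% → €3.90
Tablet €878.27: consumer electronics → 7.5% + 3.25% surcharge = 10.75% → €94.41
Six-pack IPA €18.87: beer, wine and spirits → 8.5% → €1.60
Total tax = €6.20 + €2.73 + €0.78 + €3.90 + €94.41 + €1.60 = €109.62

€109.62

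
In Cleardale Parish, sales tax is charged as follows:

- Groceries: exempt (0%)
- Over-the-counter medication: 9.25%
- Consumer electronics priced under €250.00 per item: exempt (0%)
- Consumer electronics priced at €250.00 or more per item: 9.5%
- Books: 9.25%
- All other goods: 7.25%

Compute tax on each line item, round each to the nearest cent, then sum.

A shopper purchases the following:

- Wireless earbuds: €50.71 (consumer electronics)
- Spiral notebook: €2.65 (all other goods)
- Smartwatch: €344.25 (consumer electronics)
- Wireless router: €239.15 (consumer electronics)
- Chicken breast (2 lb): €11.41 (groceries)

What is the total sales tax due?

Wireless earbuds €50.71: consumer electronics, under €250.00 → 0% → €0.00
Spiral notebook €2.65: all other goods → 7.25% → €0.19
Smartwatch €344.25: consumer electronics, €250.00 or more → 9.5% → €32.70
Wireless router €239.15: consumer electronics, under €250.00 → 0% → €0.00
Chicken breast (2 lb) €11.41: groceries → 0% → €0.00
Total tax = €0.19 + €32.70 = €32.89

€32.89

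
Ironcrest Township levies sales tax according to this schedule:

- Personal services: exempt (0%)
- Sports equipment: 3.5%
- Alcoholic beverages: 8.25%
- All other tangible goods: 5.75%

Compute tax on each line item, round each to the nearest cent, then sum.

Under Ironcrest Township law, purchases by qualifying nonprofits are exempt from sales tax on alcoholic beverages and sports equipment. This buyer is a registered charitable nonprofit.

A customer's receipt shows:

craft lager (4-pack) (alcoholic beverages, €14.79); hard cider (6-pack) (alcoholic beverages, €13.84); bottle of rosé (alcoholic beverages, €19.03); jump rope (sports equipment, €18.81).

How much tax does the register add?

€0.00

Craft lager (4-pack) €14.79: alcoholic beverages, buyer-exempt → 0% → €0.00
Hard cider (6-pack) €13.84: alcoholic beverages, buyer-exempt → 0% → €0.00
Bottle of rosé €19.03: alcoholic beverages, buyer-exempt → 0% → €0.00
Jump rope €18.81: sports equipment, buyer-exempt → 0% → €0.00
Total tax = €0.00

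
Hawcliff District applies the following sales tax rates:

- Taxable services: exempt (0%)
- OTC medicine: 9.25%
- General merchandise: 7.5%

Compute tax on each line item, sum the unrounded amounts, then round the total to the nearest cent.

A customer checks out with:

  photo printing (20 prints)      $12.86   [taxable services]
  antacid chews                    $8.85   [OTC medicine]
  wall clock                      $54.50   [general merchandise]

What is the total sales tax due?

Photo printing (20 prints) $12.86: taxable services → 0% → $0.00
Antacid chews $8.85: OTC medicine → 9.25% → $0.818625
Wall clock $54.50: general merchandise → 7.5% → $4.0875
Unrounded tax sum = $4.906125 → $4.91

$4.91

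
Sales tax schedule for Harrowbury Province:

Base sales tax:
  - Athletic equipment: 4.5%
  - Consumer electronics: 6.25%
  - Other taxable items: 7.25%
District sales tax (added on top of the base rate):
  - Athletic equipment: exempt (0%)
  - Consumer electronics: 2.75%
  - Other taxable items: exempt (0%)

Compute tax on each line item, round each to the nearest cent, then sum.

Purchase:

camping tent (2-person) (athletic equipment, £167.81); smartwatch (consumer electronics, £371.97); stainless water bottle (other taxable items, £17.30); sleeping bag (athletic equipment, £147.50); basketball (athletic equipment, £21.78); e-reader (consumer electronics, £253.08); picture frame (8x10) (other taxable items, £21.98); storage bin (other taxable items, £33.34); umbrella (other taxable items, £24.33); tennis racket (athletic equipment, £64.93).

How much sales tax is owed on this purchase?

Camping tent (2-person) £167.81: athletic equipment → 4.5% + 0% district = 4.5% → £7.55
Smartwatch £371.97: consumer electronics → 6.25% + 2.75% district = 9% → £33.48
Stainless water bottle £17.30: other taxable items → 7.25% + 0% district = 7.25% → £1.25
Sleeping bag £147.50: athletic equipment → 4.5% + 0% district = 4.5% → £6.64
Basketball £21.78: athletic equipment → 4.5% + 0% district = 4.5% → £0.98
E-reader £253.08: consumer electronics → 6.25% + 2.75% district = 9% → £22.78
Picture frame (8x10) £21.98: other taxable items → 7.25% + 0% district = 7.25% → £1.59
Storage bin £33.34: other taxable items → 7.25% + 0% district = 7.25% → £2.42
Umbrella £24.33: other taxable items → 7.25% + 0% district = 7.25% → £1.76
Tennis racket £64.93: athletic equipment → 4.5% + 0% district = 4.5% → £2.92
Total tax = £7.55 + £33.48 + £1.25 + £6.64 + £0.98 + £22.78 + £1.59 + £2.42 + £1.76 + £2.92 = £81.37

£81.37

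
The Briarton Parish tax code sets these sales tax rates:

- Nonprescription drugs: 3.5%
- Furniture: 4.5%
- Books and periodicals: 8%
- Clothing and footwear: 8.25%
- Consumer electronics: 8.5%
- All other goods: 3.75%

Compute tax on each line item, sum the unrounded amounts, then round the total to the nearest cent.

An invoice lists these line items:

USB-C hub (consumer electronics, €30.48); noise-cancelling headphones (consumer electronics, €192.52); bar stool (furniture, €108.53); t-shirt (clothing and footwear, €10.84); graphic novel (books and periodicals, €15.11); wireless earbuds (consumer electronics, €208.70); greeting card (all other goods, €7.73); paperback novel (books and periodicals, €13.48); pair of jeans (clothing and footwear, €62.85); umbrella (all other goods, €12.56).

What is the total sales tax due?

USB-C hub €30.48: consumer electronics → 8.5% → €2.5908
Noise-cancelling headphones €192.52: consumer electronics → 8.5% → €16.3642
Bar stool €108.53: furniture → 4.5% → €4.88385
T-shirt €10.84: clothing and footwear → 8.25% → €0.8943
Graphic novel €15.11: books and periodicals → 8% → €1.2088
Wireless earbuds €208.70: consumer electronics → 8.5% → €17.7395
Greeting card €7.73: all other goods → 3.75% → €0.289875
Paperback novel €13.48: books and periodicals → 8% → €1.0784
Pair of jeans €62.85: clothing and footwear → 8.25% → €5.185125
Umbrella €12.56: all other goods → 3.75% → €0.471
Unrounded tax sum = €50.70585 → €50.71

€50.71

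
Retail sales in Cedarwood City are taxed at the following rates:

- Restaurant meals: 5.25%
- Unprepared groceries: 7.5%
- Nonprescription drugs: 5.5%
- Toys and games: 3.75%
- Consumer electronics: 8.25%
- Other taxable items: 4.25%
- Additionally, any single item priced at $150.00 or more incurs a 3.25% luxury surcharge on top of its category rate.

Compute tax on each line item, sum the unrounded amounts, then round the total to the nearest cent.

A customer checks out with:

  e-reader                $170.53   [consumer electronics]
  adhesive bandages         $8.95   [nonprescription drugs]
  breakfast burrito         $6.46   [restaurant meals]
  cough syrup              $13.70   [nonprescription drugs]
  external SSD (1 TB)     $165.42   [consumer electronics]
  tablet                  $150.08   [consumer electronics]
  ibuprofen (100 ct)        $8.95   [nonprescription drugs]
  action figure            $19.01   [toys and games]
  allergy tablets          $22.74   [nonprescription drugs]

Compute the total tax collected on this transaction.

$59.93

E-reader $170.53: consumer electronics → 8.25% + 3.25% surcharge = 11.5% → $19.61095
Adhesive bandages $8.95: nonprescription drugs → 5.5% → $0.49225
Breakfast burrito $6.46: restaurant meals → 5.25% → $0.33915
Cough syrup $13.70: nonprescription drugs → 5.5% → $0.7535
External SSD (1 TB) $165.42: consumer electronics → 8.25% + 3.25% surcharge = 11.5% → $19.0233
Tablet $150.08: consumer electronics → 8.25% + 3.25% surcharge = 11.5% → $17.2592
Ibuprofen (100 ct) $8.95: nonprescription drugs → 5.5% → $0.49225
Action figure $19.01: toys and games → 3.75% → $0.712875
Allergy tablets $22.74: nonprescription drugs → 5.5% → $1.2507
Unrounded tax sum = $59.934175 → $59.93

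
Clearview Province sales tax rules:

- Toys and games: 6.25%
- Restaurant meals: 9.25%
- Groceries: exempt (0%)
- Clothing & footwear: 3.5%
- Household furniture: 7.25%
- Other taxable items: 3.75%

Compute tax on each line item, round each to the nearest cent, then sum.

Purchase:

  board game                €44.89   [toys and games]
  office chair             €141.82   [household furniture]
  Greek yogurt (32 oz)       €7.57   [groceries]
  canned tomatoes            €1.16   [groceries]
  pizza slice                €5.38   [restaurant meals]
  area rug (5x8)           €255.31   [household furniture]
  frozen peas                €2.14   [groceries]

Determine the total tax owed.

€32.10

Board game €44.89: toys and games → 6.25% → €2.81
Office chair €141.82: household furniture → 7.25% → €10.28
Greek yogurt (32 oz) €7.57: groceries → 0% → €0.00
Canned tomatoes €1.16: groceries → 0% → €0.00
Pizza slice €5.38: restaurant meals → 9.25% → €0.50
Area rug (5x8) €255.31: household furniture → 7.25% → €18.51
Frozen peas €2.14: groceries → 0% → €0.00
Total tax = €2.81 + €10.28 + €0.50 + €18.51 = €32.10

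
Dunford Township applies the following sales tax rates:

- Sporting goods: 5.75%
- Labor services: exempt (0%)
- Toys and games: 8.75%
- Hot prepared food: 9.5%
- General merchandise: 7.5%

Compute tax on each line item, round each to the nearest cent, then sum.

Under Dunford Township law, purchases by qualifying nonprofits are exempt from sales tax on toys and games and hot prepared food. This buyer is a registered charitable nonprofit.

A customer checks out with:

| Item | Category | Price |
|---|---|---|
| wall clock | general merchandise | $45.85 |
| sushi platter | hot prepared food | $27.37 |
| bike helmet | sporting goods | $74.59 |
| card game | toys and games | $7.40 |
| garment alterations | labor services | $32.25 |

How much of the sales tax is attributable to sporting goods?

Bike helmet $74.59: sporting goods → 5.75% → $4.29
Tax on sporting goods = $4.29

$4.29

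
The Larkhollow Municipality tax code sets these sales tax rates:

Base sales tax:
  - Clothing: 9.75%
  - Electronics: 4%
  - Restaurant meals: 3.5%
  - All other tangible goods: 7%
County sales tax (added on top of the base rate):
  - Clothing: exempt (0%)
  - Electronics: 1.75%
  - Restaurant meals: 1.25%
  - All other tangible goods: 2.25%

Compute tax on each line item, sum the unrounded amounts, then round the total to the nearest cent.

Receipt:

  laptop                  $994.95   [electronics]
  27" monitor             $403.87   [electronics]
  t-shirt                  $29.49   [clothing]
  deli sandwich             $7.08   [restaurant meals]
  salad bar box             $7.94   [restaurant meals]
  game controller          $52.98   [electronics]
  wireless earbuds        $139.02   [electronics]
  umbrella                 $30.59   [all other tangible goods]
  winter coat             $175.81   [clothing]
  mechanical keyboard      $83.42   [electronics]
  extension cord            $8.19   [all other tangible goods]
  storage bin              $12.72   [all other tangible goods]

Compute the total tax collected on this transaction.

Laptop $994.95: electronics → 4% + 1.75% county = 5.75% → $57.209625
27" monitor $403.87: electronics → 4% + 1.75% county = 5.75% → $23.222525
T-shirt $29.49: clothing → 9.75% + 0% county = 9.75% → $2.875275
Deli sandwich $7.08: restaurant meals → 3.5% + 1.25% county = 4.75% → $0.3363
Salad bar box $7.94: restaurant meals → 3.5% + 1.25% county = 4.75% → $0.37715
Game controller $52.98: electronics → 4% + 1.75% county = 5.75% → $3.04635
Wireless earbuds $139.02: electronics → 4% + 1.75% county = 5.75% → $7.99365
Umbrella $30.59: all other tangible goods → 7% + 2.25% county = 9.25% → $2.829575
Winter coat $175.81: clothing → 9.75% + 0% county = 9.75% → $17.141475
Mechanical keyboard $83.42: electronics → 4% + 1.75% county = 5.75% → $4.79665
Extension cord $8.19: all other tangible goods → 7% + 2.25% county = 9.25% → $0.757575
Storage bin $12.72: all other tangible goods → 7% + 2.25% county = 9.25% → $1.1766
Unrounded tax sum = $121.76275 → $121.76

$121.76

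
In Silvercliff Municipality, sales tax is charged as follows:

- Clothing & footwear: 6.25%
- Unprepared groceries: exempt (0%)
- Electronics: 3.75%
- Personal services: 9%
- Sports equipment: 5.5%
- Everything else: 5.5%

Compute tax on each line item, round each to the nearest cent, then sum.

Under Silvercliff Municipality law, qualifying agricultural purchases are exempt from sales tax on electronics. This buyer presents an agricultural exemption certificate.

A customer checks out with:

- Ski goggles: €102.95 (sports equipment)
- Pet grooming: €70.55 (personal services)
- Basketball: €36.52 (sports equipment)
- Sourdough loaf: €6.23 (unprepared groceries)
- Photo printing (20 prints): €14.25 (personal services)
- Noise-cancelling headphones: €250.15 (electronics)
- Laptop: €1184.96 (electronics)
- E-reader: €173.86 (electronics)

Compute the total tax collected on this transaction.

€15.30

Ski goggles €102.95: sports equipment → 5.5% → €5.66
Pet grooming €70.55: personal services → 9% → €6.35
Basketball €36.52: sports equipment → 5.5% → €2.01
Sourdough loaf €6.23: unprepared groceries → 0% → €0.00
Photo printing (20 prints) €14.25: personal services → 9% → €1.28
Noise-cancelling headphones €250.15: electronics, buyer-exempt → 0% → €0.00
Laptop €1184.96: electronics, buyer-exempt → 0% → €0.00
E-reader €173.86: electronics, buyer-exempt → 0% → €0.00
Total tax = €5.66 + €6.35 + €2.01 + €1.28 = €15.30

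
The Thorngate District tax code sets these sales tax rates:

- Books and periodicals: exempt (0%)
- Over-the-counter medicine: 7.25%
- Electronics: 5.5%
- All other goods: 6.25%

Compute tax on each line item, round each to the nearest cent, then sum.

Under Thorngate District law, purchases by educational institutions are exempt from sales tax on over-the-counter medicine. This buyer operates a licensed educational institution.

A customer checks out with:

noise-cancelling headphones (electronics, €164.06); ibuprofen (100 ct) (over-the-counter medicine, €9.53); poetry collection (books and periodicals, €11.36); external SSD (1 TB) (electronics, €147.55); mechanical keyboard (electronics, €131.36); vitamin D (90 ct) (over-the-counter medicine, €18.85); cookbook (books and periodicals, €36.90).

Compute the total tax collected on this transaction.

Noise-cancelling headphones €164.06: electronics → 5.5% → €9.02
Ibuprofen (100 ct) €9.53: over-the-counter medicine, buyer-exempt → 0% → €0.00
Poetry collection €11.36: books and periodicals → 0% → €0.00
External SSD (1 TB) €147.55: electronics → 5.5% → €8.12
Mechanical keyboard €131.36: electronics → 5.5% → €7.22
Vitamin D (90 ct) €18.85: over-the-counter medicine, buyer-exempt → 0% → €0.00
Cookbook €36.90: books and periodicals → 0% → €0.00
Total tax = €9.02 + €8.12 + €7.22 = €24.36

€24.36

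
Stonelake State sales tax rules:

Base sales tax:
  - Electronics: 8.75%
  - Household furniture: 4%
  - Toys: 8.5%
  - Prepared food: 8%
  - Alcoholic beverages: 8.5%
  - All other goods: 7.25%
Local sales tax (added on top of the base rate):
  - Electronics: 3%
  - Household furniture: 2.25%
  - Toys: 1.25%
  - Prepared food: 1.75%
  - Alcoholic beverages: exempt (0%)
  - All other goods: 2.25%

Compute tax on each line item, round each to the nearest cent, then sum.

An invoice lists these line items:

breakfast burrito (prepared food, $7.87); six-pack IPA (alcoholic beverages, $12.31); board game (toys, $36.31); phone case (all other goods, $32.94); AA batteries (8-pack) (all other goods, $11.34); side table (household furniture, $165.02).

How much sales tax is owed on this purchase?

Breakfast burrito $7.87: prepared food → 8% + 1.75% local = 9.75% → $0.77
Six-pack IPA $12.31: alcoholic beverages → 8.5% + 0% local = 8.5% → $1.05
Board game $36.31: toys → 8.5% + 1.25% local = 9.75% → $3.54
Phone case $32.94: all other goods → 7.25% + 2.25% local = 9.5% → $3.13
AA batteries (8-pack) $11.34: all other goods → 7.25% + 2.25% local = 9.5% → $1.08
Side table $165.02: household furniture → 4% + 2.25% local = 6.25% → $10.31
Total tax = $0.77 + $1.05 + $3.54 + $3.13 + $1.08 + $10.31 = $19.88

$19.88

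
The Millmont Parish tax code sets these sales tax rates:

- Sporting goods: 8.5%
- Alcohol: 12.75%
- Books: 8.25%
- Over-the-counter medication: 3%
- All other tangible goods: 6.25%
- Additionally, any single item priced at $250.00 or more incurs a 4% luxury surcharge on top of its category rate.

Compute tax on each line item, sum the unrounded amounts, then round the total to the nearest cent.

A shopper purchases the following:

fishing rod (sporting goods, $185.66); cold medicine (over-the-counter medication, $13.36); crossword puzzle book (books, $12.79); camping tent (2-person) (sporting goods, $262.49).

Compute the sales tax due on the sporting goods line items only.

$48.59

Fishing rod $185.66: sporting goods → 8.5% → $15.7811
Camping tent (2-person) $262.49: sporting goods → 8.5% + 4% surcharge = 12.5% → $32.81125
Tax on sporting goods: unrounded sum = $48.59235 → $48.59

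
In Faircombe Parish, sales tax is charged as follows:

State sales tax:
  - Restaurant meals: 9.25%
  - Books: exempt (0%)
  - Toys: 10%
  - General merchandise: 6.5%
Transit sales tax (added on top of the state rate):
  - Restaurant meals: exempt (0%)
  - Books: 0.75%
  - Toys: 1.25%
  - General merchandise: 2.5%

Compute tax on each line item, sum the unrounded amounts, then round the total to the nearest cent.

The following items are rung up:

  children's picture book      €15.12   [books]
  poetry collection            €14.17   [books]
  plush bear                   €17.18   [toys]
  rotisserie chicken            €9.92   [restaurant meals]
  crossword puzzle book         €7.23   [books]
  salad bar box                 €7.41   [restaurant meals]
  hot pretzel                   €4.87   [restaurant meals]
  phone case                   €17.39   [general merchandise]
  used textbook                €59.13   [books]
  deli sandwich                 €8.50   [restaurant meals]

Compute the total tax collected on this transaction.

Children's picture book €15.12: books → 0% + 0.75% transit = 0.75% → €0.1134
Poetry collection €14.17: books → 0% + 0.75% transit = 0.75% → €0.106275
Plush bear €17.18: toys → 10% + 1.25% transit = 11.25% → €1.93275
Rotisserie chicken €9.92: restaurant meals → 9.25% + 0% transit = 9.25% → €0.9176
Crossword puzzle book €7.23: books → 0% + 0.75% transit = 0.75% → €0.054225
Salad bar box €7.41: restaurant meals → 9.25% + 0% transit = 9.25% → €0.685425
Hot pretzel €4.87: restaurant meals → 9.25% + 0% transit = 9.25% → €0.450475
Phone case €17.39: general merchandise → 6.5% + 2.5% transit = 9% → €1.5651
Used textbook €59.13: books → 0% + 0.75% transit = 0.75% → €0.443475
Deli sandwich €8.50: restaurant meals → 9.25% + 0% transit = 9.25% → €0.78625
Unrounded tax sum = €7.054975 → €7.05

€7.05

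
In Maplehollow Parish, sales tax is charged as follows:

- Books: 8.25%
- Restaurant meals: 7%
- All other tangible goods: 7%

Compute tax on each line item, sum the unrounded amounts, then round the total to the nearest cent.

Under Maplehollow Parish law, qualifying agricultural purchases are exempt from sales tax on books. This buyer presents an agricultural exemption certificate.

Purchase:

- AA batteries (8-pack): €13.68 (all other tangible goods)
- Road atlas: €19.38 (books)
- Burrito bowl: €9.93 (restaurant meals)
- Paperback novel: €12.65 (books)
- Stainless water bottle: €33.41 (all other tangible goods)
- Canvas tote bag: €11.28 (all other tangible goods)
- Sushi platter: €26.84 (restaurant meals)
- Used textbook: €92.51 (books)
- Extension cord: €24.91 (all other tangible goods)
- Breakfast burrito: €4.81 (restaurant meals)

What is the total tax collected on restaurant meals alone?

Burrito bowl €9.93: restaurant meals → 7% → €0.6951
Sushi platter €26.84: restaurant meals → 7% → €1.8788
Breakfast burrito €4.81: restaurant meals → 7% → €0.3367
Tax on restaurant meals: unrounded sum = €2.9106 → €2.91

€2.91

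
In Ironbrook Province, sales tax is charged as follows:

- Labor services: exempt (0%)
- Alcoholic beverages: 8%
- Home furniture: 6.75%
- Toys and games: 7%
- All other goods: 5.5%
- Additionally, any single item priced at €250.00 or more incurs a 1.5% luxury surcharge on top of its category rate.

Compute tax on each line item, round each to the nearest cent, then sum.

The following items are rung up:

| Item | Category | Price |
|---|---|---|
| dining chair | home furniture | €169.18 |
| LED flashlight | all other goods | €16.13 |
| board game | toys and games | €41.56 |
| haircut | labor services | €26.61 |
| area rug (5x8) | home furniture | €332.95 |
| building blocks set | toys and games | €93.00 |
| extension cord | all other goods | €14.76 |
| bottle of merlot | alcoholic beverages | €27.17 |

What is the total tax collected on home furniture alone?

€38.89

Dining chair €169.18: home furniture → 6.75% → €11.42
Area rug (5x8) €332.95: home furniture → 6.75% + 1.5% surcharge = 8.25% → €27.47
Tax on home furniture = €11.42 + €27.47 = €38.89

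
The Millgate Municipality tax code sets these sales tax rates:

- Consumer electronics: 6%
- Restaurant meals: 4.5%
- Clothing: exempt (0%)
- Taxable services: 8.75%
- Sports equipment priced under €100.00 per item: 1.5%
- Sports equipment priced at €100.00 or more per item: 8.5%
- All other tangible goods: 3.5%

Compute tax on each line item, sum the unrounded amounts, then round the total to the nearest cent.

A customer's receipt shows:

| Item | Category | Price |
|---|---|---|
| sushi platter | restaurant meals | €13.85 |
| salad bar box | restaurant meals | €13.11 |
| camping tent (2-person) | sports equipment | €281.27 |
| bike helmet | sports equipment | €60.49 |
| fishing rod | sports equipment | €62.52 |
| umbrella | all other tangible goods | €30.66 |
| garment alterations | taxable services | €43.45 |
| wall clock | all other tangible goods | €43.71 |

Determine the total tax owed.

€33.37

Sushi platter €13.85: restaurant meals → 4.5% → €0.62325
Salad bar box €13.11: restaurant meals → 4.5% → €0.58995
Camping tent (2-person) €281.27: sports equipment, €100.00 or more → 8.5% → €23.90795
Bike helmet €60.49: sports equipment, under €100.00 → 1.5% → €0.90735
Fishing rod €62.52: sports equipment, under €100.00 → 1.5% → €0.9378
Umbrella €30.66: all other tangible goods → 3.5% → €1.0731
Garment alterations €43.45: taxable services → 8.75% → €3.801875
Wall clock €43.71: all other tangible goods → 3.5% → €1.52985
Unrounded tax sum = €33.371125 → €33.37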